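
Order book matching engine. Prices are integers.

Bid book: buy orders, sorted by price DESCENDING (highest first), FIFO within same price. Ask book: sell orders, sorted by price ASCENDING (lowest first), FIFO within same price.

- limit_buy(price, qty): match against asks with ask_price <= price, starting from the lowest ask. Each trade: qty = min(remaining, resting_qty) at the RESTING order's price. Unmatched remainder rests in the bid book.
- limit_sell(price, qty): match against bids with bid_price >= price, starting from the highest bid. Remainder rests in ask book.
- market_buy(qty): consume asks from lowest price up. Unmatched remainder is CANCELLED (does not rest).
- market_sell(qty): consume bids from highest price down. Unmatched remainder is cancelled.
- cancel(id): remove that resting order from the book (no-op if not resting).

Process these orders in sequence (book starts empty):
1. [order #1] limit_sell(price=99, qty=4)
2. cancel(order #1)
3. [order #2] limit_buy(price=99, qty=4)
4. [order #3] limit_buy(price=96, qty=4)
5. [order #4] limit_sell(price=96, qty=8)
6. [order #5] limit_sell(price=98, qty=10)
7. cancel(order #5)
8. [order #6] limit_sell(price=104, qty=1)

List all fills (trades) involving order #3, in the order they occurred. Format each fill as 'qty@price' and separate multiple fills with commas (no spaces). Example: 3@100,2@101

After op 1 [order #1] limit_sell(price=99, qty=4): fills=none; bids=[-] asks=[#1:4@99]
After op 2 cancel(order #1): fills=none; bids=[-] asks=[-]
After op 3 [order #2] limit_buy(price=99, qty=4): fills=none; bids=[#2:4@99] asks=[-]
After op 4 [order #3] limit_buy(price=96, qty=4): fills=none; bids=[#2:4@99 #3:4@96] asks=[-]
After op 5 [order #4] limit_sell(price=96, qty=8): fills=#2x#4:4@99 #3x#4:4@96; bids=[-] asks=[-]
After op 6 [order #5] limit_sell(price=98, qty=10): fills=none; bids=[-] asks=[#5:10@98]
After op 7 cancel(order #5): fills=none; bids=[-] asks=[-]
After op 8 [order #6] limit_sell(price=104, qty=1): fills=none; bids=[-] asks=[#6:1@104]

Answer: 4@96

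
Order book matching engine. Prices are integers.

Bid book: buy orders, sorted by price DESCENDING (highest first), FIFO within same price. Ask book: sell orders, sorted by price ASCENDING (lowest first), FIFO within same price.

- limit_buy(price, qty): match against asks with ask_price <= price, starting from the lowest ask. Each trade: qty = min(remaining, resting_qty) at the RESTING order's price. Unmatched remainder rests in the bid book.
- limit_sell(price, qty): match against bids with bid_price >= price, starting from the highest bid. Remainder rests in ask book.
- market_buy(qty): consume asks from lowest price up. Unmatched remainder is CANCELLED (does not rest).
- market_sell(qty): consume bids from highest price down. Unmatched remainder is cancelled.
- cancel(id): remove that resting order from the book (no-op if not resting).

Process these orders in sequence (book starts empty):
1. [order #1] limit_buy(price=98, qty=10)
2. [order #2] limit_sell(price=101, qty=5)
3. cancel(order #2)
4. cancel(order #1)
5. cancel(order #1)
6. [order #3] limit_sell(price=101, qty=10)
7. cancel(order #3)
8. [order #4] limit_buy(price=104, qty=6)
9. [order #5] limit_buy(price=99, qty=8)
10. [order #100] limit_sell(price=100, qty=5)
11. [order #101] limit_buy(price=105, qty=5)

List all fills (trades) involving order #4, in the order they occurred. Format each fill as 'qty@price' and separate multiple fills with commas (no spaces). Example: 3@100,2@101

Answer: 5@104

Derivation:
After op 1 [order #1] limit_buy(price=98, qty=10): fills=none; bids=[#1:10@98] asks=[-]
After op 2 [order #2] limit_sell(price=101, qty=5): fills=none; bids=[#1:10@98] asks=[#2:5@101]
After op 3 cancel(order #2): fills=none; bids=[#1:10@98] asks=[-]
After op 4 cancel(order #1): fills=none; bids=[-] asks=[-]
After op 5 cancel(order #1): fills=none; bids=[-] asks=[-]
After op 6 [order #3] limit_sell(price=101, qty=10): fills=none; bids=[-] asks=[#3:10@101]
After op 7 cancel(order #3): fills=none; bids=[-] asks=[-]
After op 8 [order #4] limit_buy(price=104, qty=6): fills=none; bids=[#4:6@104] asks=[-]
After op 9 [order #5] limit_buy(price=99, qty=8): fills=none; bids=[#4:6@104 #5:8@99] asks=[-]
After op 10 [order #100] limit_sell(price=100, qty=5): fills=#4x#100:5@104; bids=[#4:1@104 #5:8@99] asks=[-]
After op 11 [order #101] limit_buy(price=105, qty=5): fills=none; bids=[#101:5@105 #4:1@104 #5:8@99] asks=[-]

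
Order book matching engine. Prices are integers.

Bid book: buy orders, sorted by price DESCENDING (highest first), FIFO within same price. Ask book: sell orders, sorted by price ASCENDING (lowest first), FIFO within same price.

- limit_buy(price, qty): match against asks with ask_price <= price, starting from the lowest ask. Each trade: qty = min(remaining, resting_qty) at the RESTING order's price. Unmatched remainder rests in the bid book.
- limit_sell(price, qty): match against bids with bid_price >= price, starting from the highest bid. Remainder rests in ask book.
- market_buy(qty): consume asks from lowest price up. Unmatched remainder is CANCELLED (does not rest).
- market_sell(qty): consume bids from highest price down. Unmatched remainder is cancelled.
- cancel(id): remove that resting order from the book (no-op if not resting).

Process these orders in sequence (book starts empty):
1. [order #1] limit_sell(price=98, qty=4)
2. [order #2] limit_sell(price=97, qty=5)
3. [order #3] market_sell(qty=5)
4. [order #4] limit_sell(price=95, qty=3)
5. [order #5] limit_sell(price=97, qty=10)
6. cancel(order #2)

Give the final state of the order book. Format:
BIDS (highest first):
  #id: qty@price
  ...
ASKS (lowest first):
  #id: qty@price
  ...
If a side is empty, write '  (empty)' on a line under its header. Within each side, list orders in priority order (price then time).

After op 1 [order #1] limit_sell(price=98, qty=4): fills=none; bids=[-] asks=[#1:4@98]
After op 2 [order #2] limit_sell(price=97, qty=5): fills=none; bids=[-] asks=[#2:5@97 #1:4@98]
After op 3 [order #3] market_sell(qty=5): fills=none; bids=[-] asks=[#2:5@97 #1:4@98]
After op 4 [order #4] limit_sell(price=95, qty=3): fills=none; bids=[-] asks=[#4:3@95 #2:5@97 #1:4@98]
After op 5 [order #5] limit_sell(price=97, qty=10): fills=none; bids=[-] asks=[#4:3@95 #2:5@97 #5:10@97 #1:4@98]
After op 6 cancel(order #2): fills=none; bids=[-] asks=[#4:3@95 #5:10@97 #1:4@98]

Answer: BIDS (highest first):
  (empty)
ASKS (lowest first):
  #4: 3@95
  #5: 10@97
  #1: 4@98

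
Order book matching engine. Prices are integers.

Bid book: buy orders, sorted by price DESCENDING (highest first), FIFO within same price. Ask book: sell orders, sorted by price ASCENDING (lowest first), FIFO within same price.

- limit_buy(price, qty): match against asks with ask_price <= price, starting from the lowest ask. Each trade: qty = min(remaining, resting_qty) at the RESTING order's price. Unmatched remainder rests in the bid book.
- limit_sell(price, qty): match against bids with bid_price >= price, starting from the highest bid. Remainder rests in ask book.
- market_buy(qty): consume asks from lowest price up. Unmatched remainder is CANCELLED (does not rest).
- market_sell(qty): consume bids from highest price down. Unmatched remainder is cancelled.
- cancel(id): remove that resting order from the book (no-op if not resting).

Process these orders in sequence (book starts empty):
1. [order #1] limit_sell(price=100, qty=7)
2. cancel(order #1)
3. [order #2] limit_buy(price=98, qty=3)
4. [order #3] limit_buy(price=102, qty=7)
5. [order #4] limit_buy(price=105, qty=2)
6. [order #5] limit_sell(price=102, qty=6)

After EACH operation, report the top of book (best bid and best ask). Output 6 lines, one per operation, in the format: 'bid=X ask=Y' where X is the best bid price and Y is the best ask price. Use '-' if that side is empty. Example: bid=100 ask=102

After op 1 [order #1] limit_sell(price=100, qty=7): fills=none; bids=[-] asks=[#1:7@100]
After op 2 cancel(order #1): fills=none; bids=[-] asks=[-]
After op 3 [order #2] limit_buy(price=98, qty=3): fills=none; bids=[#2:3@98] asks=[-]
After op 4 [order #3] limit_buy(price=102, qty=7): fills=none; bids=[#3:7@102 #2:3@98] asks=[-]
After op 5 [order #4] limit_buy(price=105, qty=2): fills=none; bids=[#4:2@105 #3:7@102 #2:3@98] asks=[-]
After op 6 [order #5] limit_sell(price=102, qty=6): fills=#4x#5:2@105 #3x#5:4@102; bids=[#3:3@102 #2:3@98] asks=[-]

Answer: bid=- ask=100
bid=- ask=-
bid=98 ask=-
bid=102 ask=-
bid=105 ask=-
bid=102 ask=-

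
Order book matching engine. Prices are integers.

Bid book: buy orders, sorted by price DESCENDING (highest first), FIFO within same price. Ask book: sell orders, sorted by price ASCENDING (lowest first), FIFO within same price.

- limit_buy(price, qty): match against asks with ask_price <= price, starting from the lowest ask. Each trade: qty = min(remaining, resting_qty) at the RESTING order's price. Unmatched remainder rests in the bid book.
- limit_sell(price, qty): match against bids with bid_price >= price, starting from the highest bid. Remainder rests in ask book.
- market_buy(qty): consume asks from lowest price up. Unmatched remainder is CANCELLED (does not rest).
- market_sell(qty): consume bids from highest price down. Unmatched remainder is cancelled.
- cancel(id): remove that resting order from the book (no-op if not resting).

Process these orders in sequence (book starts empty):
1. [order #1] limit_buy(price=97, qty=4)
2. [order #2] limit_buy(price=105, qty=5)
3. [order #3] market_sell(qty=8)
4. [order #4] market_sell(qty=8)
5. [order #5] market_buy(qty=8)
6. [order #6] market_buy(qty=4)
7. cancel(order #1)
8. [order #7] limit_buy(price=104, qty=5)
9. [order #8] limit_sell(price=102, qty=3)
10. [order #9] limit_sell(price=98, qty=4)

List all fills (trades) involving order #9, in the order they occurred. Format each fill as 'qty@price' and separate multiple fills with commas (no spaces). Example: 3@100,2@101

After op 1 [order #1] limit_buy(price=97, qty=4): fills=none; bids=[#1:4@97] asks=[-]
After op 2 [order #2] limit_buy(price=105, qty=5): fills=none; bids=[#2:5@105 #1:4@97] asks=[-]
After op 3 [order #3] market_sell(qty=8): fills=#2x#3:5@105 #1x#3:3@97; bids=[#1:1@97] asks=[-]
After op 4 [order #4] market_sell(qty=8): fills=#1x#4:1@97; bids=[-] asks=[-]
After op 5 [order #5] market_buy(qty=8): fills=none; bids=[-] asks=[-]
After op 6 [order #6] market_buy(qty=4): fills=none; bids=[-] asks=[-]
After op 7 cancel(order #1): fills=none; bids=[-] asks=[-]
After op 8 [order #7] limit_buy(price=104, qty=5): fills=none; bids=[#7:5@104] asks=[-]
After op 9 [order #8] limit_sell(price=102, qty=3): fills=#7x#8:3@104; bids=[#7:2@104] asks=[-]
After op 10 [order #9] limit_sell(price=98, qty=4): fills=#7x#9:2@104; bids=[-] asks=[#9:2@98]

Answer: 2@104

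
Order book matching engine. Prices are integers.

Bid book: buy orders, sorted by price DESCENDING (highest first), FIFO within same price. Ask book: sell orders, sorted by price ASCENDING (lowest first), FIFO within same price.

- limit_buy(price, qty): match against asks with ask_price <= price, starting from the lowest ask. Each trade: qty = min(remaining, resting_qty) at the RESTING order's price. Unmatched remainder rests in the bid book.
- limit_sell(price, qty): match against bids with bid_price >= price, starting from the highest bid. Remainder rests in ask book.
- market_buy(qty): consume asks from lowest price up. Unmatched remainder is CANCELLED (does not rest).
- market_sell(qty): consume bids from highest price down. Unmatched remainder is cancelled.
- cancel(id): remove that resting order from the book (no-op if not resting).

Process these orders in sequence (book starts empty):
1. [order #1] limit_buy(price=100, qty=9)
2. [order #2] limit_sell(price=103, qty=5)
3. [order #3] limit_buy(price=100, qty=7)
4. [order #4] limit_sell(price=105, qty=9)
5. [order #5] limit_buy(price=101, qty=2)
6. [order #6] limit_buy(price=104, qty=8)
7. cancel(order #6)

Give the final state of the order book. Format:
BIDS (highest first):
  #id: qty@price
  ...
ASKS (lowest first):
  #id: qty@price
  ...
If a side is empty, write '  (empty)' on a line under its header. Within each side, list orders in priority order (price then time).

Answer: BIDS (highest first):
  #5: 2@101
  #1: 9@100
  #3: 7@100
ASKS (lowest first):
  #4: 9@105

Derivation:
After op 1 [order #1] limit_buy(price=100, qty=9): fills=none; bids=[#1:9@100] asks=[-]
After op 2 [order #2] limit_sell(price=103, qty=5): fills=none; bids=[#1:9@100] asks=[#2:5@103]
After op 3 [order #3] limit_buy(price=100, qty=7): fills=none; bids=[#1:9@100 #3:7@100] asks=[#2:5@103]
After op 4 [order #4] limit_sell(price=105, qty=9): fills=none; bids=[#1:9@100 #3:7@100] asks=[#2:5@103 #4:9@105]
After op 5 [order #5] limit_buy(price=101, qty=2): fills=none; bids=[#5:2@101 #1:9@100 #3:7@100] asks=[#2:5@103 #4:9@105]
After op 6 [order #6] limit_buy(price=104, qty=8): fills=#6x#2:5@103; bids=[#6:3@104 #5:2@101 #1:9@100 #3:7@100] asks=[#4:9@105]
After op 7 cancel(order #6): fills=none; bids=[#5:2@101 #1:9@100 #3:7@100] asks=[#4:9@105]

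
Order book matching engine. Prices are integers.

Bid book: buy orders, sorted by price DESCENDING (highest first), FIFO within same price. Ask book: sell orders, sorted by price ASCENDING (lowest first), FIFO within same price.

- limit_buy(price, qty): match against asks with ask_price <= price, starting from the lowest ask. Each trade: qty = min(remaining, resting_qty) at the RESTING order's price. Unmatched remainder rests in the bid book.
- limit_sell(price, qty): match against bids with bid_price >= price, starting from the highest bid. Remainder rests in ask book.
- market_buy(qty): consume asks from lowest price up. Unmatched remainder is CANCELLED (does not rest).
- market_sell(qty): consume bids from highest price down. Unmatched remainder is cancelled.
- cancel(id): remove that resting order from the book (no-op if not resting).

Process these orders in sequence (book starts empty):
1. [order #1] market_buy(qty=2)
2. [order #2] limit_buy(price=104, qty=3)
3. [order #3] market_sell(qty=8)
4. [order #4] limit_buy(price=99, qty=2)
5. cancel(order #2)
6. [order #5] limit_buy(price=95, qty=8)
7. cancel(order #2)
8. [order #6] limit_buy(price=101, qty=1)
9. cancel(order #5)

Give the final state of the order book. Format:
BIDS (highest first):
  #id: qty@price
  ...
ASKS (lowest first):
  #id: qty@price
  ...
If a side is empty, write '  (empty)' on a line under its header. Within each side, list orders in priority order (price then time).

Answer: BIDS (highest first):
  #6: 1@101
  #4: 2@99
ASKS (lowest first):
  (empty)

Derivation:
After op 1 [order #1] market_buy(qty=2): fills=none; bids=[-] asks=[-]
After op 2 [order #2] limit_buy(price=104, qty=3): fills=none; bids=[#2:3@104] asks=[-]
After op 3 [order #3] market_sell(qty=8): fills=#2x#3:3@104; bids=[-] asks=[-]
After op 4 [order #4] limit_buy(price=99, qty=2): fills=none; bids=[#4:2@99] asks=[-]
After op 5 cancel(order #2): fills=none; bids=[#4:2@99] asks=[-]
After op 6 [order #5] limit_buy(price=95, qty=8): fills=none; bids=[#4:2@99 #5:8@95] asks=[-]
After op 7 cancel(order #2): fills=none; bids=[#4:2@99 #5:8@95] asks=[-]
After op 8 [order #6] limit_buy(price=101, qty=1): fills=none; bids=[#6:1@101 #4:2@99 #5:8@95] asks=[-]
After op 9 cancel(order #5): fills=none; bids=[#6:1@101 #4:2@99] asks=[-]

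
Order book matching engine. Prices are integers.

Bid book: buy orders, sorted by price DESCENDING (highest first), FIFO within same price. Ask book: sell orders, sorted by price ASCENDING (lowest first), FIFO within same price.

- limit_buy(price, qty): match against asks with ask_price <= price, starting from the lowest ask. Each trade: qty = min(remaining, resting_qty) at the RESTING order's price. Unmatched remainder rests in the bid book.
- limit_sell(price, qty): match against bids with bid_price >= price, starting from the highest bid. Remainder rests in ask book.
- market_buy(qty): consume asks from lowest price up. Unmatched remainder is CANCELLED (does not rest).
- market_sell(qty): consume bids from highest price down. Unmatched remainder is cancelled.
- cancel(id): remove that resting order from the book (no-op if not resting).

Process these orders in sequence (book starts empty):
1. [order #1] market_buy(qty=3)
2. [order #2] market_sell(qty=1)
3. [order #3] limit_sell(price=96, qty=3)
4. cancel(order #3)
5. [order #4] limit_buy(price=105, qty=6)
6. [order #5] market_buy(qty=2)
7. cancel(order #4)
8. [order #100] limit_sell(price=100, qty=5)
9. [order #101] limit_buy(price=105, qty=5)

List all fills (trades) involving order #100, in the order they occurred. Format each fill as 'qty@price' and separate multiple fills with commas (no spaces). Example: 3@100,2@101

After op 1 [order #1] market_buy(qty=3): fills=none; bids=[-] asks=[-]
After op 2 [order #2] market_sell(qty=1): fills=none; bids=[-] asks=[-]
After op 3 [order #3] limit_sell(price=96, qty=3): fills=none; bids=[-] asks=[#3:3@96]
After op 4 cancel(order #3): fills=none; bids=[-] asks=[-]
After op 5 [order #4] limit_buy(price=105, qty=6): fills=none; bids=[#4:6@105] asks=[-]
After op 6 [order #5] market_buy(qty=2): fills=none; bids=[#4:6@105] asks=[-]
After op 7 cancel(order #4): fills=none; bids=[-] asks=[-]
After op 8 [order #100] limit_sell(price=100, qty=5): fills=none; bids=[-] asks=[#100:5@100]
After op 9 [order #101] limit_buy(price=105, qty=5): fills=#101x#100:5@100; bids=[-] asks=[-]

Answer: 5@100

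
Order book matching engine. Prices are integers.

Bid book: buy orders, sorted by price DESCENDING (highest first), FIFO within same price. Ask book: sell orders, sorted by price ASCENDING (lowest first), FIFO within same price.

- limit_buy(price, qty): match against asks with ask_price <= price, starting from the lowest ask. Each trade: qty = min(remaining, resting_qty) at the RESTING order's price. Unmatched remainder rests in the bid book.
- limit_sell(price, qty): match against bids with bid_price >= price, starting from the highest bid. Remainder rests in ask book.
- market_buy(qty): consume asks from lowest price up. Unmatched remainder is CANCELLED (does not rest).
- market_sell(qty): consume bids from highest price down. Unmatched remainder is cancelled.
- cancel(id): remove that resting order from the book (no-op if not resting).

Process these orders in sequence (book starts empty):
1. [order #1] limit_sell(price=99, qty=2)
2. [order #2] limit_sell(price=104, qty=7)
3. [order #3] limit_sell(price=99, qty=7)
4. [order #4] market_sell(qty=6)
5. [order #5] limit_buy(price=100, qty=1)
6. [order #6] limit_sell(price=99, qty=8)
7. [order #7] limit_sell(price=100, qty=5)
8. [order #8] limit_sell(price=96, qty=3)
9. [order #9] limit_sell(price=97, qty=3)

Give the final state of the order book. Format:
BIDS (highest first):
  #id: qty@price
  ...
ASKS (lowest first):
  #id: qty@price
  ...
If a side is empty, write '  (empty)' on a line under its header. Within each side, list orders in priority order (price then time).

After op 1 [order #1] limit_sell(price=99, qty=2): fills=none; bids=[-] asks=[#1:2@99]
After op 2 [order #2] limit_sell(price=104, qty=7): fills=none; bids=[-] asks=[#1:2@99 #2:7@104]
After op 3 [order #3] limit_sell(price=99, qty=7): fills=none; bids=[-] asks=[#1:2@99 #3:7@99 #2:7@104]
After op 4 [order #4] market_sell(qty=6): fills=none; bids=[-] asks=[#1:2@99 #3:7@99 #2:7@104]
After op 5 [order #5] limit_buy(price=100, qty=1): fills=#5x#1:1@99; bids=[-] asks=[#1:1@99 #3:7@99 #2:7@104]
After op 6 [order #6] limit_sell(price=99, qty=8): fills=none; bids=[-] asks=[#1:1@99 #3:7@99 #6:8@99 #2:7@104]
After op 7 [order #7] limit_sell(price=100, qty=5): fills=none; bids=[-] asks=[#1:1@99 #3:7@99 #6:8@99 #7:5@100 #2:7@104]
After op 8 [order #8] limit_sell(price=96, qty=3): fills=none; bids=[-] asks=[#8:3@96 #1:1@99 #3:7@99 #6:8@99 #7:5@100 #2:7@104]
After op 9 [order #9] limit_sell(price=97, qty=3): fills=none; bids=[-] asks=[#8:3@96 #9:3@97 #1:1@99 #3:7@99 #6:8@99 #7:5@100 #2:7@104]

Answer: BIDS (highest first):
  (empty)
ASKS (lowest first):
  #8: 3@96
  #9: 3@97
  #1: 1@99
  #3: 7@99
  #6: 8@99
  #7: 5@100
  #2: 7@104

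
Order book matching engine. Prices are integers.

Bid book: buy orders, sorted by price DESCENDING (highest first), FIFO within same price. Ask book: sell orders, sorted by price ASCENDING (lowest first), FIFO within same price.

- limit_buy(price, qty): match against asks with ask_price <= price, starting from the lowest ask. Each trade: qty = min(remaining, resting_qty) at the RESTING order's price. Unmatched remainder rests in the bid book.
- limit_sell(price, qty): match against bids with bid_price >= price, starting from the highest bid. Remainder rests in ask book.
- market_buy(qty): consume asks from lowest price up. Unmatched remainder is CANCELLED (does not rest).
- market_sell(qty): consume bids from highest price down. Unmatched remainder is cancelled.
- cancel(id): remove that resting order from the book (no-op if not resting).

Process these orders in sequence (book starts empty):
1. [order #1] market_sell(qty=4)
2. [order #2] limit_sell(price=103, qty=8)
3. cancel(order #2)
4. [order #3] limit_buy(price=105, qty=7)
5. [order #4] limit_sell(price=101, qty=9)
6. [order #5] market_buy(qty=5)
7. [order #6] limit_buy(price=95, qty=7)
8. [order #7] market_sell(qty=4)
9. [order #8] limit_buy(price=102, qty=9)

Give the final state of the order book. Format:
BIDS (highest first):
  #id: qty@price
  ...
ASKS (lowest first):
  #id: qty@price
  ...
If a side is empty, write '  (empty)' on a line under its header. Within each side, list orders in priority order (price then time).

After op 1 [order #1] market_sell(qty=4): fills=none; bids=[-] asks=[-]
After op 2 [order #2] limit_sell(price=103, qty=8): fills=none; bids=[-] asks=[#2:8@103]
After op 3 cancel(order #2): fills=none; bids=[-] asks=[-]
After op 4 [order #3] limit_buy(price=105, qty=7): fills=none; bids=[#3:7@105] asks=[-]
After op 5 [order #4] limit_sell(price=101, qty=9): fills=#3x#4:7@105; bids=[-] asks=[#4:2@101]
After op 6 [order #5] market_buy(qty=5): fills=#5x#4:2@101; bids=[-] asks=[-]
After op 7 [order #6] limit_buy(price=95, qty=7): fills=none; bids=[#6:7@95] asks=[-]
After op 8 [order #7] market_sell(qty=4): fills=#6x#7:4@95; bids=[#6:3@95] asks=[-]
After op 9 [order #8] limit_buy(price=102, qty=9): fills=none; bids=[#8:9@102 #6:3@95] asks=[-]

Answer: BIDS (highest first):
  #8: 9@102
  #6: 3@95
ASKS (lowest first):
  (empty)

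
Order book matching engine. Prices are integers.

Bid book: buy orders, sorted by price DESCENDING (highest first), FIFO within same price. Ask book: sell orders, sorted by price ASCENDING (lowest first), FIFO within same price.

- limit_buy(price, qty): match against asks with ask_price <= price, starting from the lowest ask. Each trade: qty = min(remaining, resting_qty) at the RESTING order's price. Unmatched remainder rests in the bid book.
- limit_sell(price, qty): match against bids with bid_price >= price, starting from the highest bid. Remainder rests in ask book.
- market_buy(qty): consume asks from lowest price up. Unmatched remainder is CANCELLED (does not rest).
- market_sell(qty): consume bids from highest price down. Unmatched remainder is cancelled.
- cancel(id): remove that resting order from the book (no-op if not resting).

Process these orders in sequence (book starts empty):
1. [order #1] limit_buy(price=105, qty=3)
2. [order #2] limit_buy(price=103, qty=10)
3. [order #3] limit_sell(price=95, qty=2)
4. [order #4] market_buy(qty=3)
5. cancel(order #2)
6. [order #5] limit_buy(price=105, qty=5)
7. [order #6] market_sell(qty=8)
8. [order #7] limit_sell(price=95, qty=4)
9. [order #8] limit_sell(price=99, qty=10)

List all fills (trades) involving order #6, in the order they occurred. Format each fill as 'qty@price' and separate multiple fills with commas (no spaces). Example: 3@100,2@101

After op 1 [order #1] limit_buy(price=105, qty=3): fills=none; bids=[#1:3@105] asks=[-]
After op 2 [order #2] limit_buy(price=103, qty=10): fills=none; bids=[#1:3@105 #2:10@103] asks=[-]
After op 3 [order #3] limit_sell(price=95, qty=2): fills=#1x#3:2@105; bids=[#1:1@105 #2:10@103] asks=[-]
After op 4 [order #4] market_buy(qty=3): fills=none; bids=[#1:1@105 #2:10@103] asks=[-]
After op 5 cancel(order #2): fills=none; bids=[#1:1@105] asks=[-]
After op 6 [order #5] limit_buy(price=105, qty=5): fills=none; bids=[#1:1@105 #5:5@105] asks=[-]
After op 7 [order #6] market_sell(qty=8): fills=#1x#6:1@105 #5x#6:5@105; bids=[-] asks=[-]
After op 8 [order #7] limit_sell(price=95, qty=4): fills=none; bids=[-] asks=[#7:4@95]
After op 9 [order #8] limit_sell(price=99, qty=10): fills=none; bids=[-] asks=[#7:4@95 #8:10@99]

Answer: 1@105,5@105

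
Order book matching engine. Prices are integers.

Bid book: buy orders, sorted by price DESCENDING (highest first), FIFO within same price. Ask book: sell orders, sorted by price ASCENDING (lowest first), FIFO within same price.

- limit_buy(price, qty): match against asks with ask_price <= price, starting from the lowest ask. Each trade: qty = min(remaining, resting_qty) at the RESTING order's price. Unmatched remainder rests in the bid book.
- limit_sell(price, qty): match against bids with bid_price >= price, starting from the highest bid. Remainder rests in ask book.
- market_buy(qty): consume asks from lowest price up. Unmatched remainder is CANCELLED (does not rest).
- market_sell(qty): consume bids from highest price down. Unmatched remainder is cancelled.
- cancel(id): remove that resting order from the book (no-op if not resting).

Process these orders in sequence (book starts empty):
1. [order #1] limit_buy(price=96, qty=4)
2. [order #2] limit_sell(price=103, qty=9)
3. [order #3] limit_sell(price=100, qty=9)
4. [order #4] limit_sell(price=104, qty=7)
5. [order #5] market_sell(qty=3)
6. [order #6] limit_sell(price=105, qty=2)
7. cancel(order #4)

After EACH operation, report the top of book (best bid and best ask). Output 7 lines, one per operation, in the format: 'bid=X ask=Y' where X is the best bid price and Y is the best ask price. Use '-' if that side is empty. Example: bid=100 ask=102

Answer: bid=96 ask=-
bid=96 ask=103
bid=96 ask=100
bid=96 ask=100
bid=96 ask=100
bid=96 ask=100
bid=96 ask=100

Derivation:
After op 1 [order #1] limit_buy(price=96, qty=4): fills=none; bids=[#1:4@96] asks=[-]
After op 2 [order #2] limit_sell(price=103, qty=9): fills=none; bids=[#1:4@96] asks=[#2:9@103]
After op 3 [order #3] limit_sell(price=100, qty=9): fills=none; bids=[#1:4@96] asks=[#3:9@100 #2:9@103]
After op 4 [order #4] limit_sell(price=104, qty=7): fills=none; bids=[#1:4@96] asks=[#3:9@100 #2:9@103 #4:7@104]
After op 5 [order #5] market_sell(qty=3): fills=#1x#5:3@96; bids=[#1:1@96] asks=[#3:9@100 #2:9@103 #4:7@104]
After op 6 [order #6] limit_sell(price=105, qty=2): fills=none; bids=[#1:1@96] asks=[#3:9@100 #2:9@103 #4:7@104 #6:2@105]
After op 7 cancel(order #4): fills=none; bids=[#1:1@96] asks=[#3:9@100 #2:9@103 #6:2@105]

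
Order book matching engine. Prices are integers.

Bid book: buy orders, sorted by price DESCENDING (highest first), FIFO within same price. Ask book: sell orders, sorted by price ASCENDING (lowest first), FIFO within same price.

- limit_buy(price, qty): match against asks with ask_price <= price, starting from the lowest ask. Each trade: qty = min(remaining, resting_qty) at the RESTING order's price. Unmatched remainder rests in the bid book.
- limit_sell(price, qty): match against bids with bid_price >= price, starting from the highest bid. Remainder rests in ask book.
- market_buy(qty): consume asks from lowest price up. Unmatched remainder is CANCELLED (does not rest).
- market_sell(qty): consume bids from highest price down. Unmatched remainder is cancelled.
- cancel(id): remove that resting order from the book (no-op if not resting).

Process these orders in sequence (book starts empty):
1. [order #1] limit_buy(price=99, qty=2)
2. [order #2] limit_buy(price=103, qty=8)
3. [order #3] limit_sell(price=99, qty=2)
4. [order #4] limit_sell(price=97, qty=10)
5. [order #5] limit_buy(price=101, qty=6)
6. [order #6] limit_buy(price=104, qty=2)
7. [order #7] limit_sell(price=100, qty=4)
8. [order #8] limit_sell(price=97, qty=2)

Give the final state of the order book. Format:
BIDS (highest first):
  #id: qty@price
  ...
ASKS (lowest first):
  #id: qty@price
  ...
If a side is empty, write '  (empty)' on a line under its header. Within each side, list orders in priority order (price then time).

After op 1 [order #1] limit_buy(price=99, qty=2): fills=none; bids=[#1:2@99] asks=[-]
After op 2 [order #2] limit_buy(price=103, qty=8): fills=none; bids=[#2:8@103 #1:2@99] asks=[-]
After op 3 [order #3] limit_sell(price=99, qty=2): fills=#2x#3:2@103; bids=[#2:6@103 #1:2@99] asks=[-]
After op 4 [order #4] limit_sell(price=97, qty=10): fills=#2x#4:6@103 #1x#4:2@99; bids=[-] asks=[#4:2@97]
After op 5 [order #5] limit_buy(price=101, qty=6): fills=#5x#4:2@97; bids=[#5:4@101] asks=[-]
After op 6 [order #6] limit_buy(price=104, qty=2): fills=none; bids=[#6:2@104 #5:4@101] asks=[-]
After op 7 [order #7] limit_sell(price=100, qty=4): fills=#6x#7:2@104 #5x#7:2@101; bids=[#5:2@101] asks=[-]
After op 8 [order #8] limit_sell(price=97, qty=2): fills=#5x#8:2@101; bids=[-] asks=[-]

Answer: BIDS (highest first):
  (empty)
ASKS (lowest first):
  (empty)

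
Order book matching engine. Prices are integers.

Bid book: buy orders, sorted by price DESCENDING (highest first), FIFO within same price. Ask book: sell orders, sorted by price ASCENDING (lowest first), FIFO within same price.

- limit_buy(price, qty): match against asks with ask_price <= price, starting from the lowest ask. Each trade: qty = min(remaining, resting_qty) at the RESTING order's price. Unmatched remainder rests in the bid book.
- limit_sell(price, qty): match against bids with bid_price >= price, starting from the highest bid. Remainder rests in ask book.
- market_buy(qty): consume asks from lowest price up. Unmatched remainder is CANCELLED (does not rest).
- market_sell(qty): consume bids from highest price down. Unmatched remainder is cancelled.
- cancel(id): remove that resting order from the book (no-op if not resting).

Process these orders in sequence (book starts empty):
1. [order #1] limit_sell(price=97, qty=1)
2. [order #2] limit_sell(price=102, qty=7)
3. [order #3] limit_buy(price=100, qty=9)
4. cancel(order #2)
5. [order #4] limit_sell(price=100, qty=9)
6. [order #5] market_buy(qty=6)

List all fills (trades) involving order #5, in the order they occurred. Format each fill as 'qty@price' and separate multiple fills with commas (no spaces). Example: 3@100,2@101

After op 1 [order #1] limit_sell(price=97, qty=1): fills=none; bids=[-] asks=[#1:1@97]
After op 2 [order #2] limit_sell(price=102, qty=7): fills=none; bids=[-] asks=[#1:1@97 #2:7@102]
After op 3 [order #3] limit_buy(price=100, qty=9): fills=#3x#1:1@97; bids=[#3:8@100] asks=[#2:7@102]
After op 4 cancel(order #2): fills=none; bids=[#3:8@100] asks=[-]
After op 5 [order #4] limit_sell(price=100, qty=9): fills=#3x#4:8@100; bids=[-] asks=[#4:1@100]
After op 6 [order #5] market_buy(qty=6): fills=#5x#4:1@100; bids=[-] asks=[-]

Answer: 1@100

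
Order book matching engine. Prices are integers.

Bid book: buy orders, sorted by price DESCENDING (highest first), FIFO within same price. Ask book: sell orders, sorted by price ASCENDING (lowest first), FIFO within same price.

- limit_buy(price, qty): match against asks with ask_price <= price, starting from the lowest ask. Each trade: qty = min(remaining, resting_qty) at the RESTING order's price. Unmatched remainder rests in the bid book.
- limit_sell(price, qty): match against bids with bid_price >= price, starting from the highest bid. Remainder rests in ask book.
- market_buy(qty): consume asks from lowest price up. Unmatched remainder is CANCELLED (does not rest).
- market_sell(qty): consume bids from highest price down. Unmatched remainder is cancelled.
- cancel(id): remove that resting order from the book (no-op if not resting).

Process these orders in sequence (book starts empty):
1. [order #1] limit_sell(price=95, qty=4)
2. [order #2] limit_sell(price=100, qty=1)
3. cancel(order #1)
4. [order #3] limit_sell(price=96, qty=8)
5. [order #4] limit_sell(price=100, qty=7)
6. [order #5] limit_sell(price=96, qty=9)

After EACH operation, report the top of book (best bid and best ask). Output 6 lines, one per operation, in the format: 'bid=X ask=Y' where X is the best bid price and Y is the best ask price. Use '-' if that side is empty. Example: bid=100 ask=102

After op 1 [order #1] limit_sell(price=95, qty=4): fills=none; bids=[-] asks=[#1:4@95]
After op 2 [order #2] limit_sell(price=100, qty=1): fills=none; bids=[-] asks=[#1:4@95 #2:1@100]
After op 3 cancel(order #1): fills=none; bids=[-] asks=[#2:1@100]
After op 4 [order #3] limit_sell(price=96, qty=8): fills=none; bids=[-] asks=[#3:8@96 #2:1@100]
After op 5 [order #4] limit_sell(price=100, qty=7): fills=none; bids=[-] asks=[#3:8@96 #2:1@100 #4:7@100]
After op 6 [order #5] limit_sell(price=96, qty=9): fills=none; bids=[-] asks=[#3:8@96 #5:9@96 #2:1@100 #4:7@100]

Answer: bid=- ask=95
bid=- ask=95
bid=- ask=100
bid=- ask=96
bid=- ask=96
bid=- ask=96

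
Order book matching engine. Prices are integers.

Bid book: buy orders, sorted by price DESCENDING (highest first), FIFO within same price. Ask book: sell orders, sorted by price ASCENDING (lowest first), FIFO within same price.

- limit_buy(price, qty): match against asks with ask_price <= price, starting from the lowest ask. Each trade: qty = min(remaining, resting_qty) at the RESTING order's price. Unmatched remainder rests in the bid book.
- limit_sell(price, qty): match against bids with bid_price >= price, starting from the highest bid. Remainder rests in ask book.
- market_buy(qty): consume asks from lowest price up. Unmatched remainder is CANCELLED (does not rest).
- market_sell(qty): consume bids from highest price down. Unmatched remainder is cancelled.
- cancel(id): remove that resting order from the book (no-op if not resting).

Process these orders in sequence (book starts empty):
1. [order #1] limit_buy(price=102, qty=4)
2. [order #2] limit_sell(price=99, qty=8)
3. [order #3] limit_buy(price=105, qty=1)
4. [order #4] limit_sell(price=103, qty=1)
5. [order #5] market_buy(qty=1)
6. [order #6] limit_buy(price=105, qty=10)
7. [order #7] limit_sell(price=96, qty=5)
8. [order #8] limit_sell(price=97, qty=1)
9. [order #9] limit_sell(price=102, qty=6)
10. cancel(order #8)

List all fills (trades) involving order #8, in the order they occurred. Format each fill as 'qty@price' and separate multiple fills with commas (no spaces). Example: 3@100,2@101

After op 1 [order #1] limit_buy(price=102, qty=4): fills=none; bids=[#1:4@102] asks=[-]
After op 2 [order #2] limit_sell(price=99, qty=8): fills=#1x#2:4@102; bids=[-] asks=[#2:4@99]
After op 3 [order #3] limit_buy(price=105, qty=1): fills=#3x#2:1@99; bids=[-] asks=[#2:3@99]
After op 4 [order #4] limit_sell(price=103, qty=1): fills=none; bids=[-] asks=[#2:3@99 #4:1@103]
After op 5 [order #5] market_buy(qty=1): fills=#5x#2:1@99; bids=[-] asks=[#2:2@99 #4:1@103]
After op 6 [order #6] limit_buy(price=105, qty=10): fills=#6x#2:2@99 #6x#4:1@103; bids=[#6:7@105] asks=[-]
After op 7 [order #7] limit_sell(price=96, qty=5): fills=#6x#7:5@105; bids=[#6:2@105] asks=[-]
After op 8 [order #8] limit_sell(price=97, qty=1): fills=#6x#8:1@105; bids=[#6:1@105] asks=[-]
After op 9 [order #9] limit_sell(price=102, qty=6): fills=#6x#9:1@105; bids=[-] asks=[#9:5@102]
After op 10 cancel(order #8): fills=none; bids=[-] asks=[#9:5@102]

Answer: 1@105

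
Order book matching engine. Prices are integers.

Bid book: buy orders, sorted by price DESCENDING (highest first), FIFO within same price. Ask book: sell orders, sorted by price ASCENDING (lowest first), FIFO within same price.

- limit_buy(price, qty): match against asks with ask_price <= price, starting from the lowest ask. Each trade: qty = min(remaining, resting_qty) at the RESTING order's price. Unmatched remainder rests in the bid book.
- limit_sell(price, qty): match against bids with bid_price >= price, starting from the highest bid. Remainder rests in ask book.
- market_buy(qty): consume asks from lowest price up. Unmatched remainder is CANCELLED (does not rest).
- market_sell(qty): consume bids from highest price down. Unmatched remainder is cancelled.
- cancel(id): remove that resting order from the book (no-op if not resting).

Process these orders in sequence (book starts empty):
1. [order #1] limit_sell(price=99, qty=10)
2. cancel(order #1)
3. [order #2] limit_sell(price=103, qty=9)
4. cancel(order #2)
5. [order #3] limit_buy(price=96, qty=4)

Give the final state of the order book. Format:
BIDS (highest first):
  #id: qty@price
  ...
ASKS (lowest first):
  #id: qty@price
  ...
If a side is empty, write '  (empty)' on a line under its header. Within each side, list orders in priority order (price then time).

Answer: BIDS (highest first):
  #3: 4@96
ASKS (lowest first):
  (empty)

Derivation:
After op 1 [order #1] limit_sell(price=99, qty=10): fills=none; bids=[-] asks=[#1:10@99]
After op 2 cancel(order #1): fills=none; bids=[-] asks=[-]
After op 3 [order #2] limit_sell(price=103, qty=9): fills=none; bids=[-] asks=[#2:9@103]
After op 4 cancel(order #2): fills=none; bids=[-] asks=[-]
After op 5 [order #3] limit_buy(price=96, qty=4): fills=none; bids=[#3:4@96] asks=[-]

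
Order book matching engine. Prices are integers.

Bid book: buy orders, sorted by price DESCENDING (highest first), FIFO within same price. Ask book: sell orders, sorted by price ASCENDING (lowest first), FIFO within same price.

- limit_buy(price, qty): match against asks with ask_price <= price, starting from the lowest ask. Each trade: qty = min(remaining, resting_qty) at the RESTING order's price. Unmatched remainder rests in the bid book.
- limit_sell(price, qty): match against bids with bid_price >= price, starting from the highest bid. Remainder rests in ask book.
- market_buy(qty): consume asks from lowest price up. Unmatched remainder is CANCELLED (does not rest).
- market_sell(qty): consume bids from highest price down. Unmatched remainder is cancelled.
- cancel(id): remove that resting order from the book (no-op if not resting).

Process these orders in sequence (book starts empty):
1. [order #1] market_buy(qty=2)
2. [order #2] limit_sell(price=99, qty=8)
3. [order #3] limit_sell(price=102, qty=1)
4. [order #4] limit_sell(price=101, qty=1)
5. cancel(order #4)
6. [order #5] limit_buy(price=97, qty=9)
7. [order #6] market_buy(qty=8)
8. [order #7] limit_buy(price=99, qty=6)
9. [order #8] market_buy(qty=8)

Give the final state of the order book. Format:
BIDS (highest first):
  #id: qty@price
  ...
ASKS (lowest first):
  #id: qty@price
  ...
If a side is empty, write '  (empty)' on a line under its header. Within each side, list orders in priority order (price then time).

After op 1 [order #1] market_buy(qty=2): fills=none; bids=[-] asks=[-]
After op 2 [order #2] limit_sell(price=99, qty=8): fills=none; bids=[-] asks=[#2:8@99]
After op 3 [order #3] limit_sell(price=102, qty=1): fills=none; bids=[-] asks=[#2:8@99 #3:1@102]
After op 4 [order #4] limit_sell(price=101, qty=1): fills=none; bids=[-] asks=[#2:8@99 #4:1@101 #3:1@102]
After op 5 cancel(order #4): fills=none; bids=[-] asks=[#2:8@99 #3:1@102]
After op 6 [order #5] limit_buy(price=97, qty=9): fills=none; bids=[#5:9@97] asks=[#2:8@99 #3:1@102]
After op 7 [order #6] market_buy(qty=8): fills=#6x#2:8@99; bids=[#5:9@97] asks=[#3:1@102]
After op 8 [order #7] limit_buy(price=99, qty=6): fills=none; bids=[#7:6@99 #5:9@97] asks=[#3:1@102]
After op 9 [order #8] market_buy(qty=8): fills=#8x#3:1@102; bids=[#7:6@99 #5:9@97] asks=[-]

Answer: BIDS (highest first):
  #7: 6@99
  #5: 9@97
ASKS (lowest first):
  (empty)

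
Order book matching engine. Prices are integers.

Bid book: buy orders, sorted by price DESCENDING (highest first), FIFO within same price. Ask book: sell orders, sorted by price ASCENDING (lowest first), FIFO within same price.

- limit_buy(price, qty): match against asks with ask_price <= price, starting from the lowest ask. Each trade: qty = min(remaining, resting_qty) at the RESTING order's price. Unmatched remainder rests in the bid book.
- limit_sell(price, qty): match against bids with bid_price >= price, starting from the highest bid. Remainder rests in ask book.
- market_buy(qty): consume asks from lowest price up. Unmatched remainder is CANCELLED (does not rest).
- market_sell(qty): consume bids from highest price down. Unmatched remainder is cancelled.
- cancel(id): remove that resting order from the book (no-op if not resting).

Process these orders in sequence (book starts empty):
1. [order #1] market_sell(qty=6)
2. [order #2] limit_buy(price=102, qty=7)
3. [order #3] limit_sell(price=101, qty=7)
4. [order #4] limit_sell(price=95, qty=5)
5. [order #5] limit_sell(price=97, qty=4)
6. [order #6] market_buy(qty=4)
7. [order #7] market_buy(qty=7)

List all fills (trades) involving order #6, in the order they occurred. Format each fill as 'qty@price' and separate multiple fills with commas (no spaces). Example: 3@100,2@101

Answer: 4@95

Derivation:
After op 1 [order #1] market_sell(qty=6): fills=none; bids=[-] asks=[-]
After op 2 [order #2] limit_buy(price=102, qty=7): fills=none; bids=[#2:7@102] asks=[-]
After op 3 [order #3] limit_sell(price=101, qty=7): fills=#2x#3:7@102; bids=[-] asks=[-]
After op 4 [order #4] limit_sell(price=95, qty=5): fills=none; bids=[-] asks=[#4:5@95]
After op 5 [order #5] limit_sell(price=97, qty=4): fills=none; bids=[-] asks=[#4:5@95 #5:4@97]
After op 6 [order #6] market_buy(qty=4): fills=#6x#4:4@95; bids=[-] asks=[#4:1@95 #5:4@97]
After op 7 [order #7] market_buy(qty=7): fills=#7x#4:1@95 #7x#5:4@97; bids=[-] asks=[-]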